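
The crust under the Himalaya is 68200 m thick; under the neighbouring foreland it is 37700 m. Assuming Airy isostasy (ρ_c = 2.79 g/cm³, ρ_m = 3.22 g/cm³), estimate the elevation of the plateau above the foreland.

4070 m

Excess crust Δ = 68200 m − 37700 m = 30500 m, split between elevation h and root r with h + r = Δ.
Airy balance ρ_c h = (ρ_m − ρ_c) r gives r = h ρ_c/(ρ_m − ρ_c), so h (1 + ρ_c/(ρ_m − ρ_c)) = Δ, i.e. h = Δ (ρ_m − ρ_c)/ρ_m.
h = 30500 m × 0.43/3.22 = 4070 m.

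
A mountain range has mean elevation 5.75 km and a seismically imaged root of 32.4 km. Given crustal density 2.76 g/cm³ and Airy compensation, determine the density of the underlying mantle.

3.25 g/cm³

Airy balance: ρ_c h = (ρ_m − ρ_c) r → ρ_m = ρ_c (1 + h/r).
ρ_m = 2.76 × (1 + 5.75 km/32.4 km) = 3.25 g/cm³.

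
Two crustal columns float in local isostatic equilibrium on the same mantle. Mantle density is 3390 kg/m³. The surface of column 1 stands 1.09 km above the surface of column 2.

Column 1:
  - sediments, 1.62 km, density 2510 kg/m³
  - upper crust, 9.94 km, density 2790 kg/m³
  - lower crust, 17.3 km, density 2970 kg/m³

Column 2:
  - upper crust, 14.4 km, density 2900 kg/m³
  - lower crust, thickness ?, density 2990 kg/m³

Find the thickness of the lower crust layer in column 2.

Take the compensation level at the base of the deeper column (depth z_c below the surface of column 1) and equate Σ ρ_i t_i down to z_c; mantle fills any gap and the z_c terms cancel.
Column 1: 1.62×2510 + 9.94×2790 + 17.3×2970 + (z_c − 28.86)×3390
Column 2: 1.09×0 + 14.4×2900 + x×2990 + (z_c − 1.09 − 14.4 − x)×3390
The z_c×3390 term appears on both sides and cancels. Collect the known terms of each column as K = Σ(ρt)_known − 3390 × (depth of known layers): K_1 = 83179.8 − 3390×28.86 = −14655.6; K_2 = 41760 − 3390×(1.09 + 14.4) = −10751.1.
Balance: K_1 = K_2 − x×(3390 − 2990), so x = (K_2 − K_1)/(3390 − 2990) = 3904.5/400 = 9.76 km.

9.76 km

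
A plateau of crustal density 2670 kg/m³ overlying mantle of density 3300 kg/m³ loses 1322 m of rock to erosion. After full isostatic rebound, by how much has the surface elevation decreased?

252 m

Rebound u = e ρ_c/ρ_m = 1322 m × 2670/3300 = 1070 m.
Net surface drop = e − u = 1322 m − 1070 m = e (ρ_m − ρ_c)/ρ_m = 252 m.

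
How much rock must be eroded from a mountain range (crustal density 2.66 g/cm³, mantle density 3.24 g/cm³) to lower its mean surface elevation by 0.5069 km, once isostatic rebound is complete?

Net drop Δ = e − u = e − e ρ_c/ρ_m = e (ρ_m − ρ_c)/ρ_m.
e = Δ ρ_m/(ρ_m − ρ_c) = 0.5069 km × 3.24/0.58 = 2.83 km.

2.83 km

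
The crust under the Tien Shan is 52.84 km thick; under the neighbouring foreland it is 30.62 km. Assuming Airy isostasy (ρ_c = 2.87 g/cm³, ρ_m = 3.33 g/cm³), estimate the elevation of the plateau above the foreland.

Excess crust Δ = 52.84 km − 30.62 km = 22.22 km, split between elevation h and root r with h + r = Δ.
Airy balance ρ_c h = (ρ_m − ρ_c) r gives r = h ρ_c/(ρ_m − ρ_c), so h (1 + ρ_c/(ρ_m − ρ_c)) = Δ, i.e. h = Δ (ρ_m − ρ_c)/ρ_m.
h = 22.22 km × 0.46/3.33 = 3.07 km.

3.07 km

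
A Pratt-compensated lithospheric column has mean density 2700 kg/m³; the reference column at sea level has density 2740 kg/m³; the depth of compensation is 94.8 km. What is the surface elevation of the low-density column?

ρ_ref D = ρ (D + h) → h = D (ρ_ref − ρ)/ρ.
h = 94.8 km × (2740 − 2700)/2700 = 1.4 km.

1.4 km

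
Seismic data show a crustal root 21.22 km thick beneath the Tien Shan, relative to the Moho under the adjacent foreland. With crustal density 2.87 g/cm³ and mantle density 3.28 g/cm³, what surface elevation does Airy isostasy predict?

In Airy isostatic equilibrium: ρ_c h = (ρ_m − ρ_c) r.
h = r (ρ_m − ρ_c) / ρ_c = 21.22 km × (3.28 − 2.87) / 2.87 = 3.03 km.

3.03 km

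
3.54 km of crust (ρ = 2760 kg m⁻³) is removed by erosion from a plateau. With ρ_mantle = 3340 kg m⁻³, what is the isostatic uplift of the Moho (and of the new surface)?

Unloading: uplift u = e ρ_c/ρ_m = 3.54 km × 2760/3340 = 2.93 km.

2.93 km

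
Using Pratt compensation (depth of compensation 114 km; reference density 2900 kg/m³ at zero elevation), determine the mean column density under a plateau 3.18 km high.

2820 kg/m³

Pratt balance: ρ_ref D = ρ (D + h).
ρ = ρ_ref D/(D + h) = 2900 × 114 km/(114 km + 3.18 km) = 2820 kg/m³.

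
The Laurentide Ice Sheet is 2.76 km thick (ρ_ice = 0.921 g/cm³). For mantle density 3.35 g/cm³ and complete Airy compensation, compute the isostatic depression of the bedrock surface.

For local isostatic compensation: the ice load ρ_ice t is balanced by mantle displaced below, ρ_m s.
s = t ρ_ice / ρ_m = 2.76 km × 0.921/3.35 = 0.759 km.

0.759 km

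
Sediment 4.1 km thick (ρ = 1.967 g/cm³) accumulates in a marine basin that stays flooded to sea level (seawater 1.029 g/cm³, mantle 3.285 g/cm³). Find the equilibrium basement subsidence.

Submarine loading: the sediment displaces seawater, and the subsidence is in turn flooded, so s (ρ_m − ρ_w) = t (ρ_sed − ρ_w).
s = 4.1 km × (1.967 − 1.029) / (3.285 − 1.029) = 1.7 km.

1.7 km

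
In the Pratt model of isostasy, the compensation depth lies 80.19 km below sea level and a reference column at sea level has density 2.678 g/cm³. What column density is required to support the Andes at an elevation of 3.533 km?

2.56 g/cm³

Pratt balance: ρ_ref D = ρ (D + h).
ρ = ρ_ref D/(D + h) = 2.678 × 80.19 km/(80.19 km + 3.533 km) = 2.56 g/cm³.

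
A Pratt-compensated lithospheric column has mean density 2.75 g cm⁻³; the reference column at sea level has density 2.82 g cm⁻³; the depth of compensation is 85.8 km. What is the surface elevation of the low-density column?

2.18 km

ρ_ref D = ρ (D + h) → h = D (ρ_ref − ρ)/ρ.
h = 85.8 km × (2.82 − 2.75)/2.75 = 2.18 km.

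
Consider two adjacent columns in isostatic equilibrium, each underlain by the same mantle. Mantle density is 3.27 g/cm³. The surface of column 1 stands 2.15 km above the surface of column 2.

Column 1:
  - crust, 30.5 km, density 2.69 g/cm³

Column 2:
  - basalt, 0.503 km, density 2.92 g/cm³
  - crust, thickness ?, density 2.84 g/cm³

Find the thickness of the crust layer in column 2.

24.4 km

Take the compensation level at the base of the deeper column (depth z_c below the surface of column 1) and equate Σ ρ_i t_i down to z_c; mantle fills any gap and the z_c terms cancel.
Column 1: 30.5×2.69 + (z_c − 30.5)×3.27
Column 2: 2.15×0 + 0.503×2.92 + x×2.84 + (z_c − 2.15 − 0.503 − x)×3.27
The z_c×3.27 term appears on both sides and cancels. Collect the known terms of each column as K = Σ(ρt)_known − 3.27 × (depth of known layers): K_1 = 82.045 − 3.27×30.5 = −17.69; K_2 = 1.46876 − 3.27×(2.15 + 0.503) = −7.20655.
Balance: K_1 = K_2 − x×(3.27 − 2.84), so x = (K_2 − K_1)/(3.27 − 2.84) = 10.4834/0.43 = 24.4 km.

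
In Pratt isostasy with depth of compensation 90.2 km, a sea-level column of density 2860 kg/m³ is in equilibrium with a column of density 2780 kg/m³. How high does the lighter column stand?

ρ_ref D = ρ (D + h) → h = D (ρ_ref − ρ)/ρ.
h = 90.2 km × (2860 − 2780)/2780 = 2.6 km.

2.6 km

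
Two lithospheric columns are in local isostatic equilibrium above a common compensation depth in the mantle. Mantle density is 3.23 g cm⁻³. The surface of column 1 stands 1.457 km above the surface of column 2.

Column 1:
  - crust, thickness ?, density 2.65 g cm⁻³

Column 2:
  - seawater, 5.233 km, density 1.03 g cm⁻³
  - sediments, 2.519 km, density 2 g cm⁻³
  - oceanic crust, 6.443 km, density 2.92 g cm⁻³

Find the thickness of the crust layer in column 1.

Take the compensation level at the base of the deeper column (depth z_c below the surface of column 1) and equate Σ ρ_i t_i down to z_c; mantle fills any gap and the z_c terms cancel.
Column 1: x×2.65 + (z_c − 0 − x)×3.23
Column 2: 1.457×0 + 5.233×1.03 + 2.519×2 + 6.443×2.92 + (z_c − 1.457 − 14.195)×3.23
The z_c×3.23 term appears on both sides and cancels. Collect the known terms of each column as K = Σ(ρt)_known − 3.23 × (depth of known layers): K_1 = 0 − 3.23×0 = 0; K_2 = 29.24155 − 3.23×(1.457 + 14.195) = −21.31441.
Balance: K_1 − x×(3.23 − 2.65) = K_2, so x = (K_1 − K_2)/(3.23 − 2.65) = 21.3144/0.58 = 36.7 km.

36.7 km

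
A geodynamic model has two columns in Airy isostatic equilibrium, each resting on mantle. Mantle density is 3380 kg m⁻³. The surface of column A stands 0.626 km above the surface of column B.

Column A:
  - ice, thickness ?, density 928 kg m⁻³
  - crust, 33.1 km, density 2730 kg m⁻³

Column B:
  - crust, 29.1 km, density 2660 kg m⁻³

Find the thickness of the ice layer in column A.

0.633 km

Take the compensation level at the base of the deeper column (depth z_c below the surface of column A) and equate Σ ρ_i t_i down to z_c; mantle fills any gap and the z_c terms cancel.
Column A: x×928 + 33.1×2730 + (z_c − 33.1 − x)×3380
Column B: 0.626×0 + 29.1×2660 + (z_c − 0.626 − 29.1)×3380
The z_c×3380 term appears on both sides and cancels. Collect the known terms of each column as K = Σ(ρt)_known − 3380 × (depth of known layers): K_A = 90363 − 3380×33.1 = −21515; K_B = 77406 − 3380×(0.626 + 29.1) = −23067.88.
Balance: K_A − x×(3380 − 928) = K_B, so x = (K_A − K_B)/(3380 − 928) = 1552.88/2452 = 0.633 km.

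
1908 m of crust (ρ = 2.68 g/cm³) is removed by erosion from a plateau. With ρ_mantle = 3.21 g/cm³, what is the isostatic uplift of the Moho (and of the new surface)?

Unloading: uplift u = e ρ_c/ρ_m = 1908 m × 2.68/3.21 = 1590 m.

1590 m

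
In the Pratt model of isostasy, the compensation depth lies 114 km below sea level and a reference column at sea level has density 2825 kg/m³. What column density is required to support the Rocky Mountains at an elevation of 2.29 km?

2770 kg/m³

Pratt balance: ρ_ref D = ρ (D + h).
ρ = ρ_ref D/(D + h) = 2825 × 114 km/(114 km + 2.29 km) = 2770 kg/m³.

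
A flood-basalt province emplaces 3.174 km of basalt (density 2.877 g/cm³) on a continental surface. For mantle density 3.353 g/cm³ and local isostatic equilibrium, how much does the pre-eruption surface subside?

2.72 km

Subaerial loading: s = t ρ_load / ρ_m.
s = 3.174 km × 2.877/3.353 = 2.72 km.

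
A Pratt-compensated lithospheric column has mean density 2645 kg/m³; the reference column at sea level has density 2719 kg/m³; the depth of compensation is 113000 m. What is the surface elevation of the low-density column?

ρ_ref D = ρ (D + h) → h = D (ρ_ref − ρ)/ρ.
h = 113000 m × (2719 − 2645)/2645 = 3160 m.

3160 m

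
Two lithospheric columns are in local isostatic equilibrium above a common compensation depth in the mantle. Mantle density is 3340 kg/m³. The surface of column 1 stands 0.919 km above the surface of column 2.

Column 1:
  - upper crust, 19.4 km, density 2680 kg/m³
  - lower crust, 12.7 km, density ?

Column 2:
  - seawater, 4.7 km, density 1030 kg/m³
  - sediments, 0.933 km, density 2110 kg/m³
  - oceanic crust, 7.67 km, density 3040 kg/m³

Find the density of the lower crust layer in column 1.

2980 kg/m³

Take the compensation level at the base of the deeper column (depth z_c below the surface of column 1) and equate Σ ρ_i t_i down to z_c; mantle fills any gap and the z_c terms cancel.
Column 1: 19.4×2680 + 12.7×ρ + (z_c − 32.1)×3340
Column 2: 0.919×0 + 4.7×1030 + 0.933×2110 + 7.67×3040 + (z_c − 0.919 − 13.303)×3340
The z_c×3340 term appears on both sides and cancels. Collect the known terms of each column as K = Σ(ρt)_known − 3340 × (depth of known layers): K_1 = 51992 − 3340×32.1 = −55222; K_2 = 30126.43 − 3340×(0.919 + 13.303) = −17375.05.
Balance: K_1 + 12.7×ρ = K_2, so ρ = (K_2 − K_1)/12.7 = 37847/12.7 = 2980 kg/m³.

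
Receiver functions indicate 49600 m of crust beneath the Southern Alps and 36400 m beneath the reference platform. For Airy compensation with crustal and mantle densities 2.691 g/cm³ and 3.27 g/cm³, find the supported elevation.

Excess crust Δ = 49600 m − 36400 m = 13200 m, split between elevation h and root r with h + r = Δ.
Airy balance ρ_c h = (ρ_m − ρ_c) r gives r = h ρ_c/(ρ_m − ρ_c), so h (1 + ρ_c/(ρ_m − ρ_c)) = Δ, i.e. h = Δ (ρ_m − ρ_c)/ρ_m.
h = 13200 m × 0.579/3.27 = 2340 m.

2340 m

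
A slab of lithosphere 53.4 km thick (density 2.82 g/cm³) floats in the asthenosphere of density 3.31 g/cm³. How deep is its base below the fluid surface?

Draft d = t ρ_obj/ρ_fluid = 53.4 km × 2.82/3.31 = 45.5 km.

45.5 km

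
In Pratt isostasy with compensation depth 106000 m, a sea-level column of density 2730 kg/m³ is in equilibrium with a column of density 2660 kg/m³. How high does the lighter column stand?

2790 m

ρ_ref D = ρ (D + h) → h = D (ρ_ref − ρ)/ρ.
h = 106000 m × (2730 − 2660)/2660 = 2790 m.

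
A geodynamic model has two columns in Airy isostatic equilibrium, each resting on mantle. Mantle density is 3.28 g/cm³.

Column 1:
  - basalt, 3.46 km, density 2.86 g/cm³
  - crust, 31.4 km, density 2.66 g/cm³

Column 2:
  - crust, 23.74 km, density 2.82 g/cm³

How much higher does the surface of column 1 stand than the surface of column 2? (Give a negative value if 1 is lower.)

3.05 km

For any compensation level in the mantle, the mantle terms cancel and isostasy reduces to e = (Σt_1 − Σt_2) − (Σ(ρt)_1 − Σ(ρt)_2) / ρ_m.
Σt_1 = 34.86 km; Σt_2 = 23.74 km; Σ(ρt)_1 = 93.4196; Σ(ρt)_2 = 66.9468 (in km·g/cm³).
e = (34.86 − 23.74) − (93.4196 − 66.9468) / 3.28 = 3.05 km.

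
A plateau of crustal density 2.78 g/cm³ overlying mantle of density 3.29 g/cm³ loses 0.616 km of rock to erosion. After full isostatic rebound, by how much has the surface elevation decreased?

0.0955 km

Rebound u = e ρ_c/ρ_m = 0.616 km × 2.78/3.29 = 0.5205 km.
Net surface drop = e − u = 0.616 km − 0.5205 km = e (ρ_m − ρ_c)/ρ_m = 0.0955 km.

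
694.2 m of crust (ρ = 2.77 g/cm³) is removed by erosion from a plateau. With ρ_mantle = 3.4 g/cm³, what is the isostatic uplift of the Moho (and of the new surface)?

566 m

Unloading: uplift u = e ρ_c/ρ_m = 694.2 m × 2.77/3.4 = 566 m.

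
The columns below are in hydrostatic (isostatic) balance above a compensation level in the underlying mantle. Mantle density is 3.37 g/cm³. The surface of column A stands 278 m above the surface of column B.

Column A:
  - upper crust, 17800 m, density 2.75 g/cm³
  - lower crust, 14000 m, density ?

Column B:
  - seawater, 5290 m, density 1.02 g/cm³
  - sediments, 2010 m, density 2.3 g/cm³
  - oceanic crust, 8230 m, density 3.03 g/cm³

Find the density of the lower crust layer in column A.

2.85 g/cm³

Take the compensation level at the base of the deeper column (depth z_c below the surface of column A) and equate Σ ρ_i t_i down to z_c; mantle fills any gap and the z_c terms cancel.
Column A: 17800×2.75 + 14000×ρ + (z_c − 31800)×3.37
Column B: 278×0 + 5290×1.02 + 2010×2.3 + 8230×3.03 + (z_c − 278 − 15530)×3.37
The z_c×3.37 term appears on both sides and cancels. Collect the known terms of each column as K = Σ(ρt)_known − 3.37 × (depth of known layers): K_A = 48950 − 3.37×31800 = −58216; K_B = 34955.7 − 3.37×(278 + 15530) = −18317.26.
Balance: K_A + 14000×ρ = K_B, so ρ = (K_B − K_A)/14000 = 39898.7/14000 = 2.85 g/cm³.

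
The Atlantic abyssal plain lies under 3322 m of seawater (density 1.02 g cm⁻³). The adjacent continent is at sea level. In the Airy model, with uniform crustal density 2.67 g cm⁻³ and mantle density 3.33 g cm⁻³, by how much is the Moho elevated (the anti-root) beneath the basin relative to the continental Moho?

Isostatic balance requires: replacing crust with seawater at the top is compensated by replacing crust with mantle at the base: d (ρ_c − ρ_w) = a (ρ_m − ρ_c).
a = d (ρ_c − ρ_w)/(ρ_m − ρ_c) = 3322 m × 1.65/0.66 = 8300 m.

8300 m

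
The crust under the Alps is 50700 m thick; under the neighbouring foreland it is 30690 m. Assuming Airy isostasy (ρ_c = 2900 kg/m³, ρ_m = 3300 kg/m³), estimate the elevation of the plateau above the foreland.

Excess crust Δ = 50700 m − 30690 m = 20010 m, split between elevation h and root r with h + r = Δ.
Airy balance ρ_c h = (ρ_m − ρ_c) r gives r = h ρ_c/(ρ_m − ρ_c), so h (1 + ρ_c/(ρ_m − ρ_c)) = Δ, i.e. h = Δ (ρ_m − ρ_c)/ρ_m.
h = 20010 m × 400/3300 = 2430 m.

2430 m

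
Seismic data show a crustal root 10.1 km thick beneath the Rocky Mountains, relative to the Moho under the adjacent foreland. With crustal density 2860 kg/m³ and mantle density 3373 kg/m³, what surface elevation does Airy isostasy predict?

1.81 km

By Archimedes' principle applied to the lithosphere: ρ_c h = (ρ_m − ρ_c) r.
h = r (ρ_m − ρ_c) / ρ_c = 10.1 km × (3373 − 2860) / 2860 = 1.81 km.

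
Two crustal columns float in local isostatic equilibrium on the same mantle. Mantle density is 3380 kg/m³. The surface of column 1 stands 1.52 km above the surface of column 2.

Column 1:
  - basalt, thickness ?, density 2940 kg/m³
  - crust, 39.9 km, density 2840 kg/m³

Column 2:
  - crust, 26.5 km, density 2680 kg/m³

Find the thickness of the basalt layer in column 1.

4.87 km

Take the compensation level at the base of the deeper column (depth z_c below the surface of column 1) and equate Σ ρ_i t_i down to z_c; mantle fills any gap and the z_c terms cancel.
Column 1: x×2940 + 39.9×2840 + (z_c − 39.9 − x)×3380
Column 2: 1.52×0 + 26.5×2680 + (z_c − 1.52 − 26.5)×3380
The z_c×3380 term appears on both sides and cancels. Collect the known terms of each column as K = Σ(ρt)_known − 3380 × (depth of known layers): K_1 = 113316 − 3380×39.9 = −21546; K_2 = 71020 − 3380×(1.52 + 26.5) = −23687.6.
Balance: K_1 − x×(3380 − 2940) = K_2, so x = (K_1 − K_2)/(3380 − 2940) = 2141.6/440 = 4.87 km.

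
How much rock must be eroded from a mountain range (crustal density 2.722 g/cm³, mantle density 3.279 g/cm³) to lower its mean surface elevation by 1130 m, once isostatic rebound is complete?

Net drop Δ = e − u = e − e ρ_c/ρ_m = e (ρ_m − ρ_c)/ρ_m.
e = Δ ρ_m/(ρ_m − ρ_c) = 1130 m × 3.279/0.557 = 6650 m.

6650 m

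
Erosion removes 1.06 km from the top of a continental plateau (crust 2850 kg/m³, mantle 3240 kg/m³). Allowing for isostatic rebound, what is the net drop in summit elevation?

0.128 km

Rebound u = e ρ_c/ρ_m = 1.06 km × 2850/3240 = 0.9324 km.
Net surface drop = e − u = 1.06 km − 0.9324 km = e (ρ_m − ρ_c)/ρ_m = 0.128 km.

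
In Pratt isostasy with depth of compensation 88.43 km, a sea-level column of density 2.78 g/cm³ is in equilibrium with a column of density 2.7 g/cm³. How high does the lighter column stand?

2.62 km

ρ_ref D = ρ (D + h) → h = D (ρ_ref − ρ)/ρ.
h = 88.43 km × (2.78 − 2.7)/2.7 = 2.62 km.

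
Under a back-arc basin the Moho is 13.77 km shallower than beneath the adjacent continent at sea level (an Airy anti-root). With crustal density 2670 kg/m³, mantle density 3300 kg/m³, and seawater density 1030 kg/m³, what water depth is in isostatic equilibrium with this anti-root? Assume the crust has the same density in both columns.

5.29 km

Replacing a thickness d of crust by seawater at the top must be balanced by replacing crust with mantle at the base: d (ρ_c − ρ_w) = a (ρ_m − ρ_c).
d = a (ρ_m − ρ_c)/(ρ_c − ρ_w) = 13.77 km × 630/1640 = 5.29 km.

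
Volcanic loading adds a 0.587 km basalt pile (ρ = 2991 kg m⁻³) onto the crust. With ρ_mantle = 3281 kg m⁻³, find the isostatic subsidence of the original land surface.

0.535 km

Subaerial loading: s = t ρ_load / ρ_m.
s = 0.587 km × 2991/3281 = 0.535 km.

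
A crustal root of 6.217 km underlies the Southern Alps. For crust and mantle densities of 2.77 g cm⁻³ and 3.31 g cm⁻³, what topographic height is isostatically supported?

1.21 km

Balancing pressure at the compensation depth: ρ_c h = (ρ_m − ρ_c) r.
h = r (ρ_m − ρ_c) / ρ_c = 6.217 km × (3.31 − 2.77) / 2.77 = 1.21 km.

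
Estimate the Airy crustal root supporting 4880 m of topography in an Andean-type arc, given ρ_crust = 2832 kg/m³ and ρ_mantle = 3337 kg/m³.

Equating mass per unit area of the two columns: the weight of the topography is balanced by the buoyancy of the root, ρ_c h = (ρ_m − ρ_c) r.
r = h · ρ_c / (ρ_m − ρ_c) = 4880 m × 2832 / (3337 − 2832) = 27400 m.

27400 m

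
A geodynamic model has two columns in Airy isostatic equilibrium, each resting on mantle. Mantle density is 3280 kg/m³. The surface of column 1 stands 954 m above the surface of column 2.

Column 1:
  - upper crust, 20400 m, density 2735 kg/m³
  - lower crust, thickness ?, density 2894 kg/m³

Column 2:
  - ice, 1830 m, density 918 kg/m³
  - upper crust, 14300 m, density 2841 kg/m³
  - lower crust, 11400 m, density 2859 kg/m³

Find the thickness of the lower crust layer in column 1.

19200 m

Take the compensation level at the base of the deeper column (depth z_c below the surface of column 1) and equate Σ ρ_i t_i down to z_c; mantle fills any gap and the z_c terms cancel.
Column 1: 20400×2735 + x×2894 + (z_c − 20400 − x)×3280
Column 2: 954×0 + 1830×918 + 14300×2841 + 11400×2859 + (z_c − 954 − 27530)×3280
The z_c×3280 term appears on both sides and cancels. Collect the known terms of each column as K = Σ(ρt)_known − 3280 × (depth of known layers): K_1 = 55794000 − 3280×20400 = −11118000; K_2 = 74898840 − 3280×(954 + 27530) = −18528680.
Balance: K_1 − x×(3280 − 2894) = K_2, so x = (K_1 − K_2)/(3280 − 2894) = 7410680/386 = 19200 m.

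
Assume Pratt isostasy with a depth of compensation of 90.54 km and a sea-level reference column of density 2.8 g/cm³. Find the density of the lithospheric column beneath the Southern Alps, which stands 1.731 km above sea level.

Pratt balance: ρ_ref D = ρ (D + h).
ρ = ρ_ref D/(D + h) = 2.8 × 90.54 km/(90.54 km + 1.731 km) = 2.75 g/cm³.

2.75 g/cm³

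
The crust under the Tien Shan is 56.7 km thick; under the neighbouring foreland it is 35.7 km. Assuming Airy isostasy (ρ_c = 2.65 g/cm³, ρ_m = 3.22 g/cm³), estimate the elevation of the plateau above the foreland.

3.72 km

Excess crust Δ = 56.7 km − 35.7 km = 21 km, split between elevation h and root r with h + r = Δ.
Airy balance ρ_c h = (ρ_m − ρ_c) r gives r = h ρ_c/(ρ_m − ρ_c), so h (1 + ρ_c/(ρ_m − ρ_c)) = Δ, i.e. h = Δ (ρ_m − ρ_c)/ρ_m.
h = 21 km × 0.57/3.22 = 3.72 km.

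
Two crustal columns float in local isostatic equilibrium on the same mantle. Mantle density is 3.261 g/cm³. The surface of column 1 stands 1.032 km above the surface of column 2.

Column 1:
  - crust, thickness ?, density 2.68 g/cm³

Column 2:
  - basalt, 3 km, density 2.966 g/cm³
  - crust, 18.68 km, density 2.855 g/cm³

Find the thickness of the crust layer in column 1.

Take the compensation level at the base of the deeper column (depth z_c below the surface of column 1) and equate Σ ρ_i t_i down to z_c; mantle fills any gap and the z_c terms cancel.
Column 1: x×2.68 + (z_c − 0 − x)×3.261
Column 2: 1.032×0 + 3×2.966 + 18.68×2.855 + (z_c − 1.032 − 21.68)×3.261
The z_c×3.261 term appears on both sides and cancels. Collect the known terms of each column as K = Σ(ρt)_known − 3.261 × (depth of known layers): K_1 = 0 − 3.261×0 = 0; K_2 = 62.2294 − 3.261×(1.032 + 21.68) = −11.834432.
Balance: K_1 − x×(3.261 − 2.68) = K_2, so x = (K_1 − K_2)/(3.261 − 2.68) = 11.8344/0.581 = 20.4 km.

20.4 km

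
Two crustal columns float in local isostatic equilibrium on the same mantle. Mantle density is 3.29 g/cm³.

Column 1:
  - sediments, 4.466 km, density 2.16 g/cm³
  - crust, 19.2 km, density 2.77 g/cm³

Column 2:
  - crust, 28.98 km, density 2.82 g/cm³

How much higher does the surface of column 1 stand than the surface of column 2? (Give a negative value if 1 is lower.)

For any compensation level in the mantle, the mantle terms cancel and isostasy reduces to e = (Σt_1 − Σt_2) − (Σ(ρt)_1 − Σ(ρt)_2) / ρ_m.
Σt_1 = 23.666 km; Σt_2 = 28.98 km; Σ(ρt)_1 = 62.83056; Σ(ρt)_2 = 81.7236 (in km·g/cm³).
e = (23.666 − 28.98) − (62.83056 − 81.7236) / 3.29 = 0.429 km.

0.429 km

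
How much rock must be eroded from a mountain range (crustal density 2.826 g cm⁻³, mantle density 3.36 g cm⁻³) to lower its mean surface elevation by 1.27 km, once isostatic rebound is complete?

7.99 km

Net drop Δ = e − u = e − e ρ_c/ρ_m = e (ρ_m − ρ_c)/ρ_m.
e = Δ ρ_m/(ρ_m − ρ_c) = 1.27 km × 3.36/0.534 = 7.99 km.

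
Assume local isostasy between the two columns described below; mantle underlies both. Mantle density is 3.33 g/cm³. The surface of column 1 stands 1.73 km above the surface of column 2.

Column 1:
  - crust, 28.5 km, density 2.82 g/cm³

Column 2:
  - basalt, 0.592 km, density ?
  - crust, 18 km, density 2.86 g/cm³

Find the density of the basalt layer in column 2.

2.8 g/cm³

Take the compensation level at the base of the deeper column (depth z_c below the surface of column 1) and equate Σ ρ_i t_i down to z_c; mantle fills any gap and the z_c terms cancel.
Column 1: 28.5×2.82 + (z_c − 28.5)×3.33
Column 2: 1.73×0 + 0.592×ρ + 18×2.86 + (z_c − 1.73 − 18.592)×3.33
The z_c×3.33 term appears on both sides and cancels. Collect the known terms of each column as K = Σ(ρt)_known − 3.33 × (depth of known layers): K_1 = 80.37 − 3.33×28.5 = −14.535; K_2 = 51.48 − 3.33×(1.73 + 18.592) = −16.19226.
Balance: K_1 = K_2 + 0.592×ρ, so ρ = (K_1 − K_2)/0.592 = 1.65726/0.592 = 2.8 g/cm³.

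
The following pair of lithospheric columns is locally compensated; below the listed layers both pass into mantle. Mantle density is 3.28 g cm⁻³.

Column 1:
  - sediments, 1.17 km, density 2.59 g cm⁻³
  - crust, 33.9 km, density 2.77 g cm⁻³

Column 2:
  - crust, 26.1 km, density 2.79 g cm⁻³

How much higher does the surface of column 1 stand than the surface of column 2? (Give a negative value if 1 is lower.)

For any compensation level in the mantle, the mantle terms cancel and isostasy reduces to e = (Σt_1 − Σt_2) − (Σ(ρt)_1 − Σ(ρt)_2) / ρ_m.
Σt_1 = 35.07 km; Σt_2 = 26.1 km; Σ(ρt)_1 = 96.9333; Σ(ρt)_2 = 72.819 (in km·g cm⁻³).
e = (35.07 − 26.1) − (96.9333 − 72.819) / 3.28 = 1.62 km.

1.62 km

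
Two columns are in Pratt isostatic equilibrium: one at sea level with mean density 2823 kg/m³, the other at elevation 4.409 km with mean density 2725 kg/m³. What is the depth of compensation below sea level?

123 km

ρ_ref D = ρ (D + h) → D (ρ_ref − ρ) = ρ h.
D = ρ h/(ρ_ref − ρ) = 2725 × 4.409 km/(2823 − 2725) = 123 km.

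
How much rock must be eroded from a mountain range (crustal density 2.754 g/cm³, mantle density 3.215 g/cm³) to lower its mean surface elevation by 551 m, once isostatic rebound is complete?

3840 m

Net drop Δ = e − u = e − e ρ_c/ρ_m = e (ρ_m − ρ_c)/ρ_m.
e = Δ ρ_m/(ρ_m − ρ_c) = 551 m × 3.215/0.461 = 3840 m.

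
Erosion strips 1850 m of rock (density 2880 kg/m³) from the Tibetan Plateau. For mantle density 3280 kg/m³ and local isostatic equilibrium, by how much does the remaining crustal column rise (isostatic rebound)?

Unloading: uplift u = e ρ_c/ρ_m = 1850 m × 2880/3280 = 1620 m.

1620 m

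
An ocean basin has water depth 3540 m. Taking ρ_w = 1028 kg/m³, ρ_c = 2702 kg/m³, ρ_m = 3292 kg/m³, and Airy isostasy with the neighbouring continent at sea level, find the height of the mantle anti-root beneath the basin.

10000 m

For local isostatic compensation: replacing crust with seawater at the top is compensated by replacing crust with mantle at the base: d (ρ_c − ρ_w) = a (ρ_m − ρ_c).
a = d (ρ_c − ρ_w)/(ρ_m − ρ_c) = 3540 m × 1674/590 = 10000 m.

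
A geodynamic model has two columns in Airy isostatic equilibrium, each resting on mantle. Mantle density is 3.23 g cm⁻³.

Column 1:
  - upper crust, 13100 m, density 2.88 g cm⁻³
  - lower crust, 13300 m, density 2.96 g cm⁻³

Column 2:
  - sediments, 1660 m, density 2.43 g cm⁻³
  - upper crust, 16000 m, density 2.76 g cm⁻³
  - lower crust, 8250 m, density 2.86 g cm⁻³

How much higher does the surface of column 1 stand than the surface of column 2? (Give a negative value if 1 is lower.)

−1150 m

For any compensation level in the mantle, the mantle terms cancel and isostasy reduces to e = (Σt_1 − Σt_2) − (Σ(ρt)_1 − Σ(ρt)_2) / ρ_m.
Σt_1 = 26400 m; Σt_2 = 25910 m; Σ(ρt)_1 = 77096; Σ(ρt)_2 = 71788.8 (in m·g cm⁻³).
e = (26400 − 25910) − (77096 − 71788.8) / 3.23 = −1150 m.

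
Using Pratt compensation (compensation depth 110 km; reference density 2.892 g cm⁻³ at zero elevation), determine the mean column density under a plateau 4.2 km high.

Pratt balance: ρ_ref D = ρ (D + h).
ρ = ρ_ref D/(D + h) = 2.892 × 110 km/(110 km + 4.2 km) = 2.79 g cm⁻³.

2.79 g cm⁻³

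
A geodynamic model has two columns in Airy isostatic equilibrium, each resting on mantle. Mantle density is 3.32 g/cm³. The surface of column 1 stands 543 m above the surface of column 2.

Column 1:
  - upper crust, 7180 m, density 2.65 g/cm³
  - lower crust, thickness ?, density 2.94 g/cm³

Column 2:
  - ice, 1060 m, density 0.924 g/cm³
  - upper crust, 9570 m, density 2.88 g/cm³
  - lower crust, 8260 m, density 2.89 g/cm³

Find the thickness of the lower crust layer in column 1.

Take the compensation level at the base of the deeper column (depth z_c below the surface of column 1) and equate Σ ρ_i t_i down to z_c; mantle fills any gap and the z_c terms cancel.
Column 1: 7180×2.65 + x×2.94 + (z_c − 7180 − x)×3.32
Column 2: 543×0 + 1060×0.924 + 9570×2.88 + 8260×2.89 + (z_c − 543 − 18890)×3.32
The z_c×3.32 term appears on both sides and cancels. Collect the known terms of each column as K = Σ(ρt)_known − 3.32 × (depth of known layers): K_1 = 19027 − 3.32×7180 = −4810.6; K_2 = 52412.44 − 3.32×(543 + 18890) = −12105.12.
Balance: K_1 − x×(3.32 − 2.94) = K_2, so x = (K_1 − K_2)/(3.32 − 2.94) = 7294.52/0.38 = 19200 m.

19200 m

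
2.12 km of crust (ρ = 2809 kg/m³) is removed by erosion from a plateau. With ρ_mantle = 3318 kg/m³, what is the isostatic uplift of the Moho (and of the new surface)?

Unloading: uplift u = e ρ_c/ρ_m = 2.12 km × 2809/3318 = 1.79 km.

1.79 km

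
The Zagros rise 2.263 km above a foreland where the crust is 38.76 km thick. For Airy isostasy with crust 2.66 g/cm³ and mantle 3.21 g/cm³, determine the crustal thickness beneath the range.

Root depth r = h ρ_c / (ρ_m − ρ_c) = 2.263 km × 2.66 / 0.55 = 10.94 km.
Total thickness = T + h + r = 38.76 km + 2.263 km + 10.94 km = 52 km.

52 km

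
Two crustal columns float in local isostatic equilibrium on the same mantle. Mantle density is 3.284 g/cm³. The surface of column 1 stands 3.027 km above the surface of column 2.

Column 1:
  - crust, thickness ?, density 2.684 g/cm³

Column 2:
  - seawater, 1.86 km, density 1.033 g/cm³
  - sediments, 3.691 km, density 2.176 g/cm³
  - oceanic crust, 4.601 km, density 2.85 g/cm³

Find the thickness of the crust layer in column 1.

33.7 km

Take the compensation level at the base of the deeper column (depth z_c below the surface of column 1) and equate Σ ρ_i t_i down to z_c; mantle fills any gap and the z_c terms cancel.
Column 1: x×2.684 + (z_c − 0 − x)×3.284
Column 2: 3.027×0 + 1.86×1.033 + 3.691×2.176 + 4.601×2.85 + (z_c − 3.027 − 10.152)×3.284
The z_c×3.284 term appears on both sides and cancels. Collect the known terms of each column as K = Σ(ρt)_known − 3.284 × (depth of known layers): K_1 = 0 − 3.284×0 = 0; K_2 = 23.065846 − 3.284×(3.027 + 10.152) = −20.21399.
Balance: K_1 − x×(3.284 − 2.684) = K_2, so x = (K_1 − K_2)/(3.284 − 2.684) = 20.214/0.6 = 33.7 km.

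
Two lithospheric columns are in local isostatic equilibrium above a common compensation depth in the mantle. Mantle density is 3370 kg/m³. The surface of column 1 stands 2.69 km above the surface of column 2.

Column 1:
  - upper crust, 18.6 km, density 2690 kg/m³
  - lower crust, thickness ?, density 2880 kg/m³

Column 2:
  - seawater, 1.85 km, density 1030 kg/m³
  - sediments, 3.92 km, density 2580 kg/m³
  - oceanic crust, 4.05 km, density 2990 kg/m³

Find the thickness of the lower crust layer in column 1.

Take the compensation level at the base of the deeper column (depth z_c below the surface of column 1) and equate Σ ρ_i t_i down to z_c; mantle fills any gap and the z_c terms cancel.
Column 1: 18.6×2690 + x×2880 + (z_c − 18.6 − x)×3370
Column 2: 2.69×0 + 1.85×1030 + 3.92×2580 + 4.05×2990 + (z_c − 2.69 − 9.82)×3370
The z_c×3370 term appears on both sides and cancels. Collect the known terms of each column as K = Σ(ρt)_known − 3370 × (depth of known layers): K_1 = 50034 − 3370×18.6 = −12648; K_2 = 24128.6 − 3370×(2.69 + 9.82) = −18030.1.
Balance: K_1 − x×(3370 − 2880) = K_2, so x = (K_1 − K_2)/(3370 − 2880) = 5382.1/490 = 11 km.

11 km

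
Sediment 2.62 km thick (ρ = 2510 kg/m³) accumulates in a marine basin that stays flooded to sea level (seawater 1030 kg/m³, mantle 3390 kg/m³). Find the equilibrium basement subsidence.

1.64 km

Submarine loading: the sediment displaces seawater, and the subsidence is in turn flooded, so s (ρ_m − ρ_w) = t (ρ_sed − ρ_w).
s = 2.62 km × (2510 − 1030) / (3390 − 1030) = 1.64 km.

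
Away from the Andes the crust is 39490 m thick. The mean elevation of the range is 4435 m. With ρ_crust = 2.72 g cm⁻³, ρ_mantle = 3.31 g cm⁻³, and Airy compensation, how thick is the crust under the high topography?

64400 m

Root depth r = h ρ_c / (ρ_m − ρ_c) = 4435 m × 2.72 / 0.59 = 20450 m.
Total thickness = T + h + r = 39490 m + 4435 m + 20450 m = 64400 m.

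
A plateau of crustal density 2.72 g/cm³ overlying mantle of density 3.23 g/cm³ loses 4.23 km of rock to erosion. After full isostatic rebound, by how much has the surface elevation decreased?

Rebound u = e ρ_c/ρ_m = 4.23 km × 2.72/3.23 = 3.562 km.
Net surface drop = e − u = 4.23 km − 3.562 km = e (ρ_m − ρ_c)/ρ_m = 0.668 km.

0.668 km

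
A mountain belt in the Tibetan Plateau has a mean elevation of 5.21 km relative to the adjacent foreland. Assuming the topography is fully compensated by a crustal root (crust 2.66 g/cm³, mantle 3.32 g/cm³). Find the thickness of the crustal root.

21 km

Balancing pressure at the compensation depth: the weight of the topography is balanced by the buoyancy of the root, ρ_c h = (ρ_m − ρ_c) r.
r = h · ρ_c / (ρ_m − ρ_c) = 5.21 km × 2.66 / (3.32 − 2.66) = 21 km.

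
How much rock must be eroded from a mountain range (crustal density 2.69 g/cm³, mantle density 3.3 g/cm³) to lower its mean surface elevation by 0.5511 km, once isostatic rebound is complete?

Net drop Δ = e − u = e − e ρ_c/ρ_m = e (ρ_m − ρ_c)/ρ_m.
e = Δ ρ_m/(ρ_m − ρ_c) = 0.5511 km × 3.3/0.61 = 2.98 km.

2.98 km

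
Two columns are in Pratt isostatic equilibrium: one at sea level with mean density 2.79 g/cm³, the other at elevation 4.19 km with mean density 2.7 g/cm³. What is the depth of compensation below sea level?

ρ_ref D = ρ (D + h) → D (ρ_ref − ρ) = ρ h.
D = ρ h/(ρ_ref − ρ) = 2.7 × 4.19 km/(2.79 − 2.7) = 126 km.

126 km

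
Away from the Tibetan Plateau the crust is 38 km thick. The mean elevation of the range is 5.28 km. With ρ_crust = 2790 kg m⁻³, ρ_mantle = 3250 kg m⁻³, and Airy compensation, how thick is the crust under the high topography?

75.3 km

Root depth r = h ρ_c / (ρ_m − ρ_c) = 5.28 km × 2790 / 460 = 32.02 km.
Total thickness = T + h + r = 38 km + 5.28 km + 32.02 km = 75.3 km.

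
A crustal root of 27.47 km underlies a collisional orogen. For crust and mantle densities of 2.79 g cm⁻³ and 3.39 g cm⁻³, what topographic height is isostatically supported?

5.91 km

Isostatic balance requires: ρ_c h = (ρ_m − ρ_c) r.
h = r (ρ_m − ρ_c) / ρ_c = 27.47 km × (3.39 − 2.79) / 2.79 = 5.91 km.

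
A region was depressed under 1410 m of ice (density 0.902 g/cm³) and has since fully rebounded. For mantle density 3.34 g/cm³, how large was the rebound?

381 m

Removing the load lets mantle flow back in; uplift u satisfies ρ_ice t = ρ_m u.
u = t ρ_ice/ρ_m = 1410 m × 0.902/3.34 = 381 m.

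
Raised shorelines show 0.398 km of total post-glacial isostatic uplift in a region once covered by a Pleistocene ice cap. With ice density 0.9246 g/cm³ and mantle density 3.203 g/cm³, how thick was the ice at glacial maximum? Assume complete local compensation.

u = t ρ_ice/ρ_m → t = u ρ_m/ρ_ice = 0.398 km × 3.203/0.9246 = 1.38 km.

1.38 km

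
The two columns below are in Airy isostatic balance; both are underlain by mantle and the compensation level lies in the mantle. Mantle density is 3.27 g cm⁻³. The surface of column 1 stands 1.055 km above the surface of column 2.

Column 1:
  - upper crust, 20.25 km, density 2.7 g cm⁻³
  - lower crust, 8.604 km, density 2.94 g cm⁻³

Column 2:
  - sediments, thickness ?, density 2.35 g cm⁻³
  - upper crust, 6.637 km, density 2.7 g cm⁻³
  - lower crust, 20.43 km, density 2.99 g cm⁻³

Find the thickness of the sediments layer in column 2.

Take the compensation level at the base of the deeper column (depth z_c below the surface of column 1) and equate Σ ρ_i t_i down to z_c; mantle fills any gap and the z_c terms cancel.
Column 1: 20.25×2.7 + 8.604×2.94 + (z_c − 28.854)×3.27
Column 2: 1.055×0 + x×2.35 + 6.637×2.7 + 20.43×2.99 + (z_c − 1.055 − 27.067 − x)×3.27
The z_c×3.27 term appears on both sides and cancels. Collect the known terms of each column as K = Σ(ρt)_known − 3.27 × (depth of known layers): K_1 = 79.97076 − 3.27×28.854 = −14.38182; K_2 = 79.0056 − 3.27×(1.055 + 27.067) = −12.95334.
Balance: K_1 = K_2 − x×(3.27 − 2.35), so x = (K_2 − K_1)/(3.27 − 2.35) = 1.42848/0.92 = 1.55 km.

1.55 km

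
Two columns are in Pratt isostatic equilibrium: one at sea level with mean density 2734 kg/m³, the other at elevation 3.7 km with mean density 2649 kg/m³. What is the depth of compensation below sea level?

ρ_ref D = ρ (D + h) → D (ρ_ref − ρ) = ρ h.
D = ρ h/(ρ_ref − ρ) = 2649 × 3.7 km/(2734 − 2649) = 115 km.

115 km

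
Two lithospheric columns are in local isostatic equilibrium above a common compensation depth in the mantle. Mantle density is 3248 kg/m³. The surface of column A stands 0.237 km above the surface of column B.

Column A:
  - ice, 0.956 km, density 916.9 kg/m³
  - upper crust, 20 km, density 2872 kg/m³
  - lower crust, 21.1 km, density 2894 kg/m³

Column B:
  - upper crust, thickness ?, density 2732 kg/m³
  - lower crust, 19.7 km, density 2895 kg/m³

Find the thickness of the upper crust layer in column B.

Take the compensation level at the base of the deeper column (depth z_c below the surface of column A) and equate Σ ρ_i t_i down to z_c; mantle fills any gap and the z_c terms cancel.
Column A: 0.956×916.9 + 20×2872 + 21.1×2894 + (z_c − 42.056)×3248
Column B: 0.237×0 + x×2732 + 19.7×2895 + (z_c − 0.237 − 19.7 − x)×3248
The z_c×3248 term appears on both sides and cancels. Collect the known terms of each column as K = Σ(ρt)_known − 3248 × (depth of known layers): K_A = 119379.956 − 3248×42.056 = −17217.9316; K_B = 57031.5 − 3248×(0.237 + 19.7) = −7723.876.
Balance: K_A = K_B − x×(3248 − 2732), so x = (K_B − K_A)/(3248 − 2732) = 9494.06/516 = 18.4 km.

18.4 km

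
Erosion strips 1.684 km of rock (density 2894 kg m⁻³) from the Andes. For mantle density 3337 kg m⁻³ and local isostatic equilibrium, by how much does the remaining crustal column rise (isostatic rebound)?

1.46 km

Unloading: uplift u = e ρ_c/ρ_m = 1.684 km × 2894/3337 = 1.46 km.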